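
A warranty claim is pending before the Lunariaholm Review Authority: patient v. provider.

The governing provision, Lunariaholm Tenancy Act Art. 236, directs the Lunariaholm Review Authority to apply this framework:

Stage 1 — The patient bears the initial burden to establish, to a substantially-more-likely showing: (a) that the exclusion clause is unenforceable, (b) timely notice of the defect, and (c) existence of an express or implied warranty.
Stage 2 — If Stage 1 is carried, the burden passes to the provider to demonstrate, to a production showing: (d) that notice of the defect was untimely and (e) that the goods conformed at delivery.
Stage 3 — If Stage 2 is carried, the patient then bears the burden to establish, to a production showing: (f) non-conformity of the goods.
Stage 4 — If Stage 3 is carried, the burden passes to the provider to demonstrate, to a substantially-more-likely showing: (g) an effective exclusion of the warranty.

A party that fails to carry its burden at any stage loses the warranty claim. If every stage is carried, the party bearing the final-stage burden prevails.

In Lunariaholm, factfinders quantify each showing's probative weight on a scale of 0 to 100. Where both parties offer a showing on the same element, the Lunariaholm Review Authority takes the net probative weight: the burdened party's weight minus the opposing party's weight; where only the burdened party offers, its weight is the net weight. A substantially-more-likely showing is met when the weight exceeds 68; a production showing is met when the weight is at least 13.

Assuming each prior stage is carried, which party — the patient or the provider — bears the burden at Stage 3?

patient

Stage 3's rule assigns the burden to the patient (to a production showing).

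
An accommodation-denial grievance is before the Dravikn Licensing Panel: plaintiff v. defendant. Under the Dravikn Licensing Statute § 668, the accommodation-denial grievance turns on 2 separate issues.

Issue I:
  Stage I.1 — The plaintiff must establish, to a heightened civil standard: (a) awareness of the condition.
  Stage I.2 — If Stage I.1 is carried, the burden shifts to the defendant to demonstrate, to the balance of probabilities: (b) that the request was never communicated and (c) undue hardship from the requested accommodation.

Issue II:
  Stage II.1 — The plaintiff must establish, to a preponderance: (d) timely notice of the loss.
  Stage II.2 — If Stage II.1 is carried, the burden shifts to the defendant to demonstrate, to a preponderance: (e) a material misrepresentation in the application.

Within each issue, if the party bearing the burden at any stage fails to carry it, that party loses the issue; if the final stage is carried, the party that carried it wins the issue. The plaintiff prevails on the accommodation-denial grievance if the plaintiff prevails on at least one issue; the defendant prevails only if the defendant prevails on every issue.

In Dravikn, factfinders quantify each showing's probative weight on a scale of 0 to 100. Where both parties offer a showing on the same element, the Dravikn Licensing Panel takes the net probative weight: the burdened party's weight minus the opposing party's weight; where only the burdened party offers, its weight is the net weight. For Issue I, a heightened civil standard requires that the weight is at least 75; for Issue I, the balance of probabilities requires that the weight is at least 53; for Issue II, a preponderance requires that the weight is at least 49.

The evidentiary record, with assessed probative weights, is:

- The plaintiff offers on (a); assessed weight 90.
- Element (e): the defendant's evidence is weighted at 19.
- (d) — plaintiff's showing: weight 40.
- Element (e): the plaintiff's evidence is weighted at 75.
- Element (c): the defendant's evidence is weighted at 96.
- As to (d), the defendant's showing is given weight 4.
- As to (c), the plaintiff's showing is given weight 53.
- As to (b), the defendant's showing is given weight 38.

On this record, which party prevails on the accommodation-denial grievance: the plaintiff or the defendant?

— Issue I —
Stage I.1 — burden on plaintiff; standard: a heightened civil standard (weight is at least 75).
    (a): 90 ≥ 75 [met]
  The plaintiff carries Stage I.1; the defendant now bears the burden.
Stage I.2 — burden on defendant; standard: the balance of probabilities (weight is at least 53).
    (b): 38 < 53 [not met]
    (c): 96 − 53 = 43 < 53 [not met]
  The defendant does not carry Stage I.2.
The plaintiff prevails on this issue.
— Issue II —
Stage II.1 — burden on plaintiff; standard: a preponderance (weight is at least 49).
    (d): 40 − 4 = 36 < 49 [not met]
  Stage II.1 not carried; the plaintiff fails its burden.
So the defendant prevails on this issue.
Per-issue: Issue I → plaintiff; Issue II → defendant. The plaintiff must prevail on at least one issue; overall, the plaintiff prevails.

plaintiff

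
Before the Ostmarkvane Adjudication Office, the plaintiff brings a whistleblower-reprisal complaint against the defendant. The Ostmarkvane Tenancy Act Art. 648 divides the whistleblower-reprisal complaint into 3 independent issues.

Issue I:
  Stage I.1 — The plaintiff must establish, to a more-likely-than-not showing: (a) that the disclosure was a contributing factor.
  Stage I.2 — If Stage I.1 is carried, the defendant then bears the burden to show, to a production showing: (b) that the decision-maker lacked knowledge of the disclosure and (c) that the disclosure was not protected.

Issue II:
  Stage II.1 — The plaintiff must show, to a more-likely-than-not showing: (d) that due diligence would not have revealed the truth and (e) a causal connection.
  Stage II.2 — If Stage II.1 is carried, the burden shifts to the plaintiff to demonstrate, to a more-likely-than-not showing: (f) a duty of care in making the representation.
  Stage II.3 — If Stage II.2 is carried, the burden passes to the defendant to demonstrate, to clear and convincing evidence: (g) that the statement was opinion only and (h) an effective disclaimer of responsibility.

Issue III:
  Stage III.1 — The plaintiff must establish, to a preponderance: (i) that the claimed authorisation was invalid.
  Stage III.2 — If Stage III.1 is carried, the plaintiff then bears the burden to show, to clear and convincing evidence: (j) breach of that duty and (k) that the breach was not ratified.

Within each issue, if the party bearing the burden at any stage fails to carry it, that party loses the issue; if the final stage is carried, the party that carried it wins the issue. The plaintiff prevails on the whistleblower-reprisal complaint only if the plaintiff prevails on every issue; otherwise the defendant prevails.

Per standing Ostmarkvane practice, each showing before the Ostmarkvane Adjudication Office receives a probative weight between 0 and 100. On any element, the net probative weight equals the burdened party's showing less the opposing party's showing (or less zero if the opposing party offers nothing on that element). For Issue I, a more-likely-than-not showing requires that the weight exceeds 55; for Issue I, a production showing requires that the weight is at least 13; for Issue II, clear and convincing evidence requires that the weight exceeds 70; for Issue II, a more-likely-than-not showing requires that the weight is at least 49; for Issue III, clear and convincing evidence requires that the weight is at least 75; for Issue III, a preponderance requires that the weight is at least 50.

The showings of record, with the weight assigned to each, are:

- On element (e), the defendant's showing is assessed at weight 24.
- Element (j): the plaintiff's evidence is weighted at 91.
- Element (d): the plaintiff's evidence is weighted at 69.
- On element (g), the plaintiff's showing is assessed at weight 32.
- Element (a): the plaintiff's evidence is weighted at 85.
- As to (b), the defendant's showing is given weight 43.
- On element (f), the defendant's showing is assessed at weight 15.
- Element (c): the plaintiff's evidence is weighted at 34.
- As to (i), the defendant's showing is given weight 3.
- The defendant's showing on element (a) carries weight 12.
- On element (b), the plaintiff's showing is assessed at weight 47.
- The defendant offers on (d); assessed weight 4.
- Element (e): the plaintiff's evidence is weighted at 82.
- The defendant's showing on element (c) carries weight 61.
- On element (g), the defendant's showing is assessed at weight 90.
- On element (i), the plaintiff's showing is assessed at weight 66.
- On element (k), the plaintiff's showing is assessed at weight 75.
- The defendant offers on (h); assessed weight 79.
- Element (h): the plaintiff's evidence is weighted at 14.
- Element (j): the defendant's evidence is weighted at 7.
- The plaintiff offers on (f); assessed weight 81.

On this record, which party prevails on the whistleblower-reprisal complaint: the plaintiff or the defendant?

plaintiff

— Issue I —
Stage I.1 (plaintiff, a more-likely-than-not showing, weight exceeds 55): (a) net 85−12=73 > 55 — meets.
  Stage I.1 is satisfied; the onus moves to the defendant.
Stage I.2 (defendant, a production showing, weight is at least 13): (b) net 43−47=-4 < 13 — fails; (c) net 61−34=27 ≥ 13 — meets.
  Not every element is met, so the defendant fails to carry Stage I.2.
So the plaintiff prevails on this issue.
— Issue II —
Stage II.1 — burden on plaintiff; standard: a more-likely-than-not showing (weight is at least 49).
    (d): 69 − 4 = 65 ≥ 49 [met]
    (e): 82 − 24 = 58 ≥ 49 [met]
  All elements met. The plaintiff retains the burden for Stage II.2.
Stage II.2 — burden on plaintiff; standard: a more-likely-than-not showing (weight is at least 49).
    (f): 81 − 15 = 66 ≥ 49 [met]
  The plaintiff carries Stage II.2; the defendant now bears the burden.
Stage II.3 — burden on defendant; standard: clear and convincing evidence (weight exceeds 70).
    (g): 90 − 32 = 58 ≤ 70 [not met]
    (h): 79 − 14 = 65 ≤ 70 [not met]
  The defendant does not carry Stage II.3.
The analysis ends at Stage II.3; the plaintiff prevails on this issue.
— Issue III —
Stage III.1 (plaintiff, a preponderance, weight is at least 50): (i) net 66−3=63 ≥ 50 — meets.
  Stage III.1 carried; the burden remains with the plaintiff.
Stage III.2 (plaintiff, clear and convincing evidence, weight is at least 75): (j) net 91−7=84 ≥ 75 — meets; (k) 75 ≥ 75 — meets.
  Stage III.2 carried; the final stage is satisfied.
With every stage satisfied, the plaintiff prevails on this issue.
Per-issue: Issue I → plaintiff; Issue II → plaintiff; Issue III → plaintiff. The plaintiff must prevail on every issue; overall, the plaintiff prevails.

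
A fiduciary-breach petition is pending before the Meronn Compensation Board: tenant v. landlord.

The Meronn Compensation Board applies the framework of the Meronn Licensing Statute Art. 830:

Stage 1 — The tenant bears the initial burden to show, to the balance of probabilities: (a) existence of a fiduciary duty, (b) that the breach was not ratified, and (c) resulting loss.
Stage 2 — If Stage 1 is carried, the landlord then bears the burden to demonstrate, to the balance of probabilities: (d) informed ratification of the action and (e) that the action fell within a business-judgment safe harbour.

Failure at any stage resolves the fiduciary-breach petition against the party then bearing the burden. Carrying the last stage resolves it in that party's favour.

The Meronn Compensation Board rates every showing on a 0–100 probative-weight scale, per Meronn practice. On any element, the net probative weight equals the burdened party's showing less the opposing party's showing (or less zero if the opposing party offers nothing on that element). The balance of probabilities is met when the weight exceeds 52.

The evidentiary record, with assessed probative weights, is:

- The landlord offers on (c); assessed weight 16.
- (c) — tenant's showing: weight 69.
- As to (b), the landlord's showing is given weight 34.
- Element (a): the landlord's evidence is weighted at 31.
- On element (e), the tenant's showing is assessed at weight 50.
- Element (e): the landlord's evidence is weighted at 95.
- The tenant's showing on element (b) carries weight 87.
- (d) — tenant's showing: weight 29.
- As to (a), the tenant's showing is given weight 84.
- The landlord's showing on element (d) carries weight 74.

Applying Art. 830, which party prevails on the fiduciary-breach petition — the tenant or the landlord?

Stage 1 — burden on tenant; standard: the balance of probabilities (weight exceeds 52).
    (a): 84 − 31 = 53 > 52 [met]
    (b): 87 − 34 = 53 > 52 [met]
    (c): 69 − 16 = 53 > 52 [met]
  All elements met. The burden passes to the landlord.
Stage 2 — burden on landlord; standard: the balance of probabilities (weight exceeds 52).
    (d): 74 − 29 = 45 ≤ 52 [not met]
    (e): 95 − 50 = 45 ≤ 52 [not met]
  Not every element is met, so the landlord fails to carry Stage 2.
So the tenant prevails.

tenant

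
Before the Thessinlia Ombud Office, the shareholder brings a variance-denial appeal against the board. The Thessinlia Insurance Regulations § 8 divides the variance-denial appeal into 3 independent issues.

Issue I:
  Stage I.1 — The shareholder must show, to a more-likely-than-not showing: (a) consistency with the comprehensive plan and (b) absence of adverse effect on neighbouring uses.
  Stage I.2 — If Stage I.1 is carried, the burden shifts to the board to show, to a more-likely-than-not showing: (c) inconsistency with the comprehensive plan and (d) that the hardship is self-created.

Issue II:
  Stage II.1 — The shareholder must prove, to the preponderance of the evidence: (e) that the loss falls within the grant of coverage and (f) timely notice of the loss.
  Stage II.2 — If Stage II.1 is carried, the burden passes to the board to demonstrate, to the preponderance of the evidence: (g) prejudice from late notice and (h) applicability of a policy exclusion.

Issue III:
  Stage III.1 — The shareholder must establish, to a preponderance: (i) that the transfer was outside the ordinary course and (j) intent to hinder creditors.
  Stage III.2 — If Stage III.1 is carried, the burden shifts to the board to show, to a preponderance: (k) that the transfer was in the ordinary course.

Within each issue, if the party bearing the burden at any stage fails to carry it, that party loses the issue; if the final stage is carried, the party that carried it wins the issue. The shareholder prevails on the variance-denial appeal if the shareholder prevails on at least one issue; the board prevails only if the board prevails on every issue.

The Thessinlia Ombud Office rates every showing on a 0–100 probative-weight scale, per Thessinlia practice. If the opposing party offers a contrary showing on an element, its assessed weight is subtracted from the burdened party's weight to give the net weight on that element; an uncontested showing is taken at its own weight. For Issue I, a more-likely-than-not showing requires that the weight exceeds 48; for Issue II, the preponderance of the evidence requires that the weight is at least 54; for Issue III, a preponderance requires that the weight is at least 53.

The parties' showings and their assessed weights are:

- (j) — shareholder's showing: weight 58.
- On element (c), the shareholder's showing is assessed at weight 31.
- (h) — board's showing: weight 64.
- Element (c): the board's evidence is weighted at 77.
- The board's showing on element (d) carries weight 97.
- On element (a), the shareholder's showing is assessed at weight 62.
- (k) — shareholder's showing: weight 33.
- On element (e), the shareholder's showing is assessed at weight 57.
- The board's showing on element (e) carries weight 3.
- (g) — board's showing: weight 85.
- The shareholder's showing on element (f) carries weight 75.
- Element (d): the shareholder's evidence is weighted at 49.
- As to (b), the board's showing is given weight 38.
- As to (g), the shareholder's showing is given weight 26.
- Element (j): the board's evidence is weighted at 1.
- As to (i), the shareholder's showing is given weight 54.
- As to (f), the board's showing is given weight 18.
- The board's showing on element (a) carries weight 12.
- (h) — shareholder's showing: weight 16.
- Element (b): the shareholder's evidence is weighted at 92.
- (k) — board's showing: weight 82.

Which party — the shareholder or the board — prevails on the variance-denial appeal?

— Issue I —
Stage I.1 (shareholder, a more-likely-than-not showing, weight exceeds 48): (a) net 62−12=50 > 48 — meets; (b) net 92−38=54 > 48 — meets.
  The shareholder carries Stage I.1; the board now bears the burden.
Stage I.2 (board, a more-likely-than-not showing, weight exceeds 48): (c) net 77−31=46 ≤ 48 — fails; (d) net 97−49=48 ≤ 48 — fails.
  Stage I.2 not carried; the board fails its burden.
So the shareholder prevails on this issue.
— Issue II —
Stage II.1 — burden on shareholder; standard: the preponderance of the evidence (weight is at least 54).
    (e): 57 − 3 = 54 ≥ 54 [met]
    (f): 75 − 18 = 57 ≥ 54 [met]
  Stage II.1 carried; the burden shifts to the board.
Stage II.2 — burden on board; standard: the preponderance of the evidence (weight is at least 54).
    (g): 85 − 26 = 59 ≥ 54 [met]
    (h): 64 − 16 = 48 < 54 [not met]
  The board does not carry Stage II.2.
The shareholder prevails on this issue.
— Issue III —
Stage III.1 (shareholder, a preponderance, weight is at least 53): (i) 54 ≥ 53 — meets; (j) net 58−1=57 ≥ 53 — meets.
  Stage III.1 is satisfied; the onus moves to the board.
Stage III.2 (board, a preponderance, weight is at least 53): (k) net 82−33=49 < 53 — fails.
  Not every element is met, so the board fails to carry Stage III.2.
The analysis ends at Stage III.2; the shareholder prevails on this issue.
Per-issue: Issue I → shareholder; Issue II → shareholder; Issue III → shareholder. The shareholder must prevail on at least one issue; overall, the shareholder prevails.

shareholder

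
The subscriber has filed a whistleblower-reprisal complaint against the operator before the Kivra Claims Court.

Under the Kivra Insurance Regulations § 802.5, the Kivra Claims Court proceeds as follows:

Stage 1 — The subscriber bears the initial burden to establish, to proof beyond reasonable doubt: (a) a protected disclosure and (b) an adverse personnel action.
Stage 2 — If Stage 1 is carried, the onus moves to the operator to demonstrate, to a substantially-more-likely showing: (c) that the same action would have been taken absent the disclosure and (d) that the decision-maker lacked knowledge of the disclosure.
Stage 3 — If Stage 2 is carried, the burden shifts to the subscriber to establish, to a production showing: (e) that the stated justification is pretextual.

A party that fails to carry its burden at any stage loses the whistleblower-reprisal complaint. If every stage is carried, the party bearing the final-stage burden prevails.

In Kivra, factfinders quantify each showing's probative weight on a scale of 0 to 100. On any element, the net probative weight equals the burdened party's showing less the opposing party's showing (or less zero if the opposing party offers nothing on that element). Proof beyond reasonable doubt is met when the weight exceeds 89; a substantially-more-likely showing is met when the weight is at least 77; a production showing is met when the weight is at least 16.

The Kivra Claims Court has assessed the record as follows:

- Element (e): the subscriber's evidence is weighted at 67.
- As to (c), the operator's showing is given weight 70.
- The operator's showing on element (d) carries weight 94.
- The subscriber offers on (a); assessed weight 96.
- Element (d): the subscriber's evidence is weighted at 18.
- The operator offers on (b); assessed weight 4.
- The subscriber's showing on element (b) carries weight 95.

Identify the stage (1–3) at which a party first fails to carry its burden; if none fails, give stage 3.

stage 2

At Stage 1 the subscriber must meet proof beyond reasonable doubt (weight exceeds 89): on (a) the weight is 96, which does exceed 89, so (a) meets the standard; on (b) the weight is 95 less the opposing 4 gives net 91, which does exceed 89, so (b) meets the standard.
  All elements met. The burden passes to the operator.
At Stage 2 the operator must meet a substantially-more-likely showing (weight is at least 77): on (c) the weight is 70, which does not reach 77, so (c) does not meet the standard; on (d) the weight is 94 less the opposing 18 gives net 76, < 77, so (d) does not meet the standard.
  Stage 2 not carried; the operator fails its burden.
The analysis ends at Stage 2; the subscriber prevails.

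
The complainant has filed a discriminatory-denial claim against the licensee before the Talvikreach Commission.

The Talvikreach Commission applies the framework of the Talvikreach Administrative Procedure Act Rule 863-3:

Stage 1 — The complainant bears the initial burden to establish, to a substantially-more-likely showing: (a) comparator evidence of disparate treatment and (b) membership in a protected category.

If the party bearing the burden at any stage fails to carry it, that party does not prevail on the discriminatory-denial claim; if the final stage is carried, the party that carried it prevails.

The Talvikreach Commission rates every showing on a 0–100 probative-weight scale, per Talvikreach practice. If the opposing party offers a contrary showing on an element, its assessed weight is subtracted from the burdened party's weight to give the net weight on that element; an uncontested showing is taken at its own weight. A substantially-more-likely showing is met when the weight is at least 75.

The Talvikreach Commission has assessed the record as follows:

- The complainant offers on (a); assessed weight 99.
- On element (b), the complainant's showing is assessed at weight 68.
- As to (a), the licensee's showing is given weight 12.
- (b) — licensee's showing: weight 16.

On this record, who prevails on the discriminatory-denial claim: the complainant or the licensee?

licensee

Stage 1 — burden on complainant; standard: a substantially-more-likely showing (weight is at least 75).
    (a): 99 − 12 = 87 ≥ 75 [met]
    (b): 68 − 16 = 52 < 75 [not met]
  The complainant does not carry Stage 1.
The licensee prevails.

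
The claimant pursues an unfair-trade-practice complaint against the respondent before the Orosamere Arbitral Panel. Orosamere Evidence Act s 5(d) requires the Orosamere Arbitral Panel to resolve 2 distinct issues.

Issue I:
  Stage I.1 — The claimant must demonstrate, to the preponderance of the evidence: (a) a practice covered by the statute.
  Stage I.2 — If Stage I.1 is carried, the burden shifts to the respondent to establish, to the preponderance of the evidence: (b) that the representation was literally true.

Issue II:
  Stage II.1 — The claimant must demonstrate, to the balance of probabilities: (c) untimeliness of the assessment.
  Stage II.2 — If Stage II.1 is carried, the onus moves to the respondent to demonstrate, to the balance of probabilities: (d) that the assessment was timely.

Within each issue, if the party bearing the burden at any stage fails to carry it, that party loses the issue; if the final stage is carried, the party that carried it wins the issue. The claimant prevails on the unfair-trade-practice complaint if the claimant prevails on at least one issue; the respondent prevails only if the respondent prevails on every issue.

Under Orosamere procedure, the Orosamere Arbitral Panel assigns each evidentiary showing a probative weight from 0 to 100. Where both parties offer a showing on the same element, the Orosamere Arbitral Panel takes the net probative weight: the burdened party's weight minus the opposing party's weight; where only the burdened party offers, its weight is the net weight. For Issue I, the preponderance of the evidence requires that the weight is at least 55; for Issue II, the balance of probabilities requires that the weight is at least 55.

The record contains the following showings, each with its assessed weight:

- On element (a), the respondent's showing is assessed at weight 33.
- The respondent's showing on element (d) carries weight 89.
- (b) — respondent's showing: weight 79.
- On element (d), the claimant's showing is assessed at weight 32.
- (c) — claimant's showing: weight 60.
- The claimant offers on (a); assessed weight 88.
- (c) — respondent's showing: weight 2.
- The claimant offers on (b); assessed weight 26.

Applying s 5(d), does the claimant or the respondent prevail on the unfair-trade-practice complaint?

— Issue I —
At Stage I.1 the claimant must meet the preponderance of the evidence (weight is at least 55): on (a) the weight is 88 less the opposing 33 gives net 55, which does reach 55, so (a) meets the standard.
  All elements met. The burden passes to the respondent.
At Stage I.2 the respondent must meet the preponderance of the evidence (weight is at least 55): on (b) the weight is 79 less the opposing 26 gives net 53, < 55, so (b) does not meet the standard.
  Stage I.2 not carried; the respondent fails its burden.
The claimant prevails on this issue.
— Issue II —
Stage II.1 — burden on claimant; standard: the balance of probabilities (weight is at least 55).
    (c): 60 − 2 = 58 ≥ 55 [met]
  All elements met. The burden passes to the respondent.
Stage II.2 — burden on respondent; standard: the balance of probabilities (weight is at least 55).
    (d): 89 − 32 = 57 ≥ 55 [met]
  Stage II.2 carried; the final stage is satisfied.
With every stage satisfied, the respondent prevails on this issue.
Per-issue: Issue I → claimant; Issue II → respondent. The claimant must prevail on at least one issue; overall, the claimant prevails.

claimant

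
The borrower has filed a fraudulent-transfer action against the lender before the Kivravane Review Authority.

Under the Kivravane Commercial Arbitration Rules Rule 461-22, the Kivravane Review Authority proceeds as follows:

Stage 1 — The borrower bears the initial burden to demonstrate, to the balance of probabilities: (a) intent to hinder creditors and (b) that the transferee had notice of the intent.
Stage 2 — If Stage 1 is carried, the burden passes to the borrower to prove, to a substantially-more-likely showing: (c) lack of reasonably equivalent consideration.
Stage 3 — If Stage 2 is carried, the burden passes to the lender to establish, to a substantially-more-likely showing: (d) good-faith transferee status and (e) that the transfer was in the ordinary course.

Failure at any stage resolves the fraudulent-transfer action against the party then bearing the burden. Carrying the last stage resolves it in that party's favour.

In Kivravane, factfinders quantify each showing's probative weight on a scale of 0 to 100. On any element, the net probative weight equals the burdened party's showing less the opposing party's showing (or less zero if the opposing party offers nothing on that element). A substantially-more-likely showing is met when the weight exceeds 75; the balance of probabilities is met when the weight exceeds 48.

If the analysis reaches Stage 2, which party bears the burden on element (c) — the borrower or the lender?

borrower

Stage 2's rule assigns the burden to the borrower (to a substantially-more-likely showing).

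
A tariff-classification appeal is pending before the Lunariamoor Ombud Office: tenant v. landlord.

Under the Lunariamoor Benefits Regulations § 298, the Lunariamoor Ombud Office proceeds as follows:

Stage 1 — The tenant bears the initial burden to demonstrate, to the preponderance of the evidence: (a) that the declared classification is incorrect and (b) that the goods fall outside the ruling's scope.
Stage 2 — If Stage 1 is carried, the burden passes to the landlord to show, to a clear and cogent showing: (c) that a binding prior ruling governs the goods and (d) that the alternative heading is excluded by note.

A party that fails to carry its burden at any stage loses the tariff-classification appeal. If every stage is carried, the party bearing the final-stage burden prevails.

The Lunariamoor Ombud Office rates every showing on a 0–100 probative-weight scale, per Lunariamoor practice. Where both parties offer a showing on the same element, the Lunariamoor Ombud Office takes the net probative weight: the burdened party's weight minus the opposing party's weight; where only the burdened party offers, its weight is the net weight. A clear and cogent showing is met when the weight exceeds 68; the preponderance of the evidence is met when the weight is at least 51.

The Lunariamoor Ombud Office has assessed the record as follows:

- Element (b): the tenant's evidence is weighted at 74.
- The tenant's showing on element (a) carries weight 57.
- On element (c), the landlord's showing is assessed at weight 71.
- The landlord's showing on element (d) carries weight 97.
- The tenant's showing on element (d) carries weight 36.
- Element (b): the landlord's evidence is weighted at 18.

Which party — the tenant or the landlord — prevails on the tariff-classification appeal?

tenant

At Stage 1 the tenant must meet the preponderance of the evidence (weight is at least 51): on (a) the weight is 57, ≥ 51, so (a) meets the standard; on (b) the weight is 74 less the opposing 18 gives net 56, ≥ 51, so (b) meets the standard.
  Stage 1 carried; the burden shifts to the landlord.
At Stage 2 the landlord must meet a clear and cogent showing (weight exceeds 68): on (c) the weight is 71, > 68, so (c) meets the standard; on (d) the weight is 97 less the opposing 36 gives net 61, which does not exceed 68, so (d) does not meet the standard.
  The landlord does not carry Stage 2.
So the tenant prevails.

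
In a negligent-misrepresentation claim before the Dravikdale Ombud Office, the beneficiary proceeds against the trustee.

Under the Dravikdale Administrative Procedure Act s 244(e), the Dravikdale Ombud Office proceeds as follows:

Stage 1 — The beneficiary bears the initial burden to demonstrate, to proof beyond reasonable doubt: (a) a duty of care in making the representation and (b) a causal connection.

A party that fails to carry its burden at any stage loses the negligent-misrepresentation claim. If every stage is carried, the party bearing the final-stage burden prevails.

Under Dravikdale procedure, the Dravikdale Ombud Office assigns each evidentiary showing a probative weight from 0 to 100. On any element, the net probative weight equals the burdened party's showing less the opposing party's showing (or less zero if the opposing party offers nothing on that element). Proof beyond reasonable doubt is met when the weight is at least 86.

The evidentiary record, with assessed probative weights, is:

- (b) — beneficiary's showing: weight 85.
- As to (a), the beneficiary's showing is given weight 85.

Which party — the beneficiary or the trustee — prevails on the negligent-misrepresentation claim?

At Stage 1 the beneficiary must meet proof beyond reasonable doubt (weight is at least 86): on (a) the weight is 85, which does not reach 86, so (a) does not meet the standard; on (b) the weight is 85, which does not reach 86, so (b) does not meet the standard.
  Not every element is met, so the beneficiary fails to carry Stage 1.
The trustee prevails.

trustee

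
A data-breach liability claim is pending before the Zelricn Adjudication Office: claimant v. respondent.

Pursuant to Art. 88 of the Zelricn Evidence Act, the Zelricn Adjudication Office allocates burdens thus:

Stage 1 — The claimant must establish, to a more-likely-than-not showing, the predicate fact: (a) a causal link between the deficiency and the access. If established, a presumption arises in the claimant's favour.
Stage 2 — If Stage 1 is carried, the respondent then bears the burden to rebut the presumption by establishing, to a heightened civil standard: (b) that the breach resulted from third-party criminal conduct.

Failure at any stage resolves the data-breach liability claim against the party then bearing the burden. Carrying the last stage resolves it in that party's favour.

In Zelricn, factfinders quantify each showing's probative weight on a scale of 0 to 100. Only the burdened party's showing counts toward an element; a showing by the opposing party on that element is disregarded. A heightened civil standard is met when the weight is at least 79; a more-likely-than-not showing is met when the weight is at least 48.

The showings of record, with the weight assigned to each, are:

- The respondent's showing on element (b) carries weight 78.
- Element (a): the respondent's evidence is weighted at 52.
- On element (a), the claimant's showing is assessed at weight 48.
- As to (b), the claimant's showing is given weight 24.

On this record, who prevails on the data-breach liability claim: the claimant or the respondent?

Stage 1 (claimant, a more-likely-than-not showing, weight is at least 48): (a) 48 (respondent's 52 disregarded) ≥ 48 — meets.
  Stage 1 carried; the burden shifts to the respondent.
Stage 2 (respondent, a heightened civil standard, weight is at least 79): (b) 78 (claimant's 24 disregarded) < 79 — fails.
  The respondent does not carry Stage 2.
The analysis ends at Stage 2; the claimant prevails.

claimant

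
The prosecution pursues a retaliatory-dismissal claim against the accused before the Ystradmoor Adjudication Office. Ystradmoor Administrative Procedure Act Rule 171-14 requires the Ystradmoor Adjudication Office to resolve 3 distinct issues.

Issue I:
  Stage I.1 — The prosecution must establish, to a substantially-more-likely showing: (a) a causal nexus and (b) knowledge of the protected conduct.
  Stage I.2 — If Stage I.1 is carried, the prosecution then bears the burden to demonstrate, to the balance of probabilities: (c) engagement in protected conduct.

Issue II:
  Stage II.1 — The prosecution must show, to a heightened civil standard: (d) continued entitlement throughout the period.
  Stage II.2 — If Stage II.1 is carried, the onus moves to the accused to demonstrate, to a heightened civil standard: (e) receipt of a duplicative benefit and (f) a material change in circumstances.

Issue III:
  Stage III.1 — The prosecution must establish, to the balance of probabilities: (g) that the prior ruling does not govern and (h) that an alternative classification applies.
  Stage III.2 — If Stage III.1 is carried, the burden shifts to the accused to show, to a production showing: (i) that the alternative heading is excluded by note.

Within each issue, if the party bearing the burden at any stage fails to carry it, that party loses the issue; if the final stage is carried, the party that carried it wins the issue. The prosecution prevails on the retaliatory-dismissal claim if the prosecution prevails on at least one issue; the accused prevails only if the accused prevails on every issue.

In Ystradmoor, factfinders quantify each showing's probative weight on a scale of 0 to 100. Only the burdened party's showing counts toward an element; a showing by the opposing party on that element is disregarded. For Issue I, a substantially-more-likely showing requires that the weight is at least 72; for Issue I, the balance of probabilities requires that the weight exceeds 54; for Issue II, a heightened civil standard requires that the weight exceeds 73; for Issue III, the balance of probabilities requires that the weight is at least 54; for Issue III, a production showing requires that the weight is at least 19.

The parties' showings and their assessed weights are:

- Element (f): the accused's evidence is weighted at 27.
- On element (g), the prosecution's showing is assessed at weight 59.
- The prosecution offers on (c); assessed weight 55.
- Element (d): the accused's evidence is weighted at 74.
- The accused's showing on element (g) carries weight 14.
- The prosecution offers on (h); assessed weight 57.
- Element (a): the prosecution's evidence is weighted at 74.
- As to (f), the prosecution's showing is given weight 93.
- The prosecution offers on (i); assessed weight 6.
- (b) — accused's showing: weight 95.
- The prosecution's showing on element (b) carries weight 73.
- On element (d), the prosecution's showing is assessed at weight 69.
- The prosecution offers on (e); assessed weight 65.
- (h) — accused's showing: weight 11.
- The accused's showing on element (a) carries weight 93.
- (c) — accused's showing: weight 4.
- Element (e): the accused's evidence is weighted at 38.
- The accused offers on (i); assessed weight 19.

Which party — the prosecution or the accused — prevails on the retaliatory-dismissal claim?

— Issue I —
Stage I.1 — burden on prosecution; standard: a substantially-more-likely showing (weight is at least 72).
    (a): 74 (accused's 93 disregarded) ≥ 72 [met]
    (b): 73 (accused's 95 disregarded) ≥ 72 [met]
  All elements met. The prosecution retains the burden for Stage I.2.
Stage I.2 — burden on prosecution; standard: the balance of probabilities (weight exceeds 54).
    (c): 55 (accused's 4 disregarded) > 54 [met]
  The prosecution carries the last stage.
With every stage satisfied, the prosecution prevails on this issue.
— Issue II —
At Stage II.1 the prosecution must meet a heightened civil standard (weight exceeds 73): on (d) the weight is 69 (the accused's 74 is given no effect), which does not exceed 73, so (d) does not meet the standard.
  The prosecution does not carry Stage II.1.
So the accused prevails on this issue.
— Issue III —
At Stage III.1 the prosecution must meet the balance of probabilities (weight is at least 54): on (g) the weight is 59 (the accused's 14 is given no effect), which does reach 54, so (g) meets the standard; on (h) the weight is 57 (the accused's 11 is given no effect), which does reach 54, so (h) meets the standard.
  The prosecution carries Stage III.1; the accused now bears the burden.
At Stage III.2 the accused must meet a production showing (weight is at least 19): on (i) the weight is 19 (the prosecution's 6 is given no effect), which does reach 19, so (i) meets the standard.
  All elements met at the final stage.
All stages carried — the accused prevails on this issue.
Per-issue: Issue I → prosecution; Issue II → accused; Issue III → accused. The prosecution must prevail on at least one issue; overall, the prosecution prevails.

prosecution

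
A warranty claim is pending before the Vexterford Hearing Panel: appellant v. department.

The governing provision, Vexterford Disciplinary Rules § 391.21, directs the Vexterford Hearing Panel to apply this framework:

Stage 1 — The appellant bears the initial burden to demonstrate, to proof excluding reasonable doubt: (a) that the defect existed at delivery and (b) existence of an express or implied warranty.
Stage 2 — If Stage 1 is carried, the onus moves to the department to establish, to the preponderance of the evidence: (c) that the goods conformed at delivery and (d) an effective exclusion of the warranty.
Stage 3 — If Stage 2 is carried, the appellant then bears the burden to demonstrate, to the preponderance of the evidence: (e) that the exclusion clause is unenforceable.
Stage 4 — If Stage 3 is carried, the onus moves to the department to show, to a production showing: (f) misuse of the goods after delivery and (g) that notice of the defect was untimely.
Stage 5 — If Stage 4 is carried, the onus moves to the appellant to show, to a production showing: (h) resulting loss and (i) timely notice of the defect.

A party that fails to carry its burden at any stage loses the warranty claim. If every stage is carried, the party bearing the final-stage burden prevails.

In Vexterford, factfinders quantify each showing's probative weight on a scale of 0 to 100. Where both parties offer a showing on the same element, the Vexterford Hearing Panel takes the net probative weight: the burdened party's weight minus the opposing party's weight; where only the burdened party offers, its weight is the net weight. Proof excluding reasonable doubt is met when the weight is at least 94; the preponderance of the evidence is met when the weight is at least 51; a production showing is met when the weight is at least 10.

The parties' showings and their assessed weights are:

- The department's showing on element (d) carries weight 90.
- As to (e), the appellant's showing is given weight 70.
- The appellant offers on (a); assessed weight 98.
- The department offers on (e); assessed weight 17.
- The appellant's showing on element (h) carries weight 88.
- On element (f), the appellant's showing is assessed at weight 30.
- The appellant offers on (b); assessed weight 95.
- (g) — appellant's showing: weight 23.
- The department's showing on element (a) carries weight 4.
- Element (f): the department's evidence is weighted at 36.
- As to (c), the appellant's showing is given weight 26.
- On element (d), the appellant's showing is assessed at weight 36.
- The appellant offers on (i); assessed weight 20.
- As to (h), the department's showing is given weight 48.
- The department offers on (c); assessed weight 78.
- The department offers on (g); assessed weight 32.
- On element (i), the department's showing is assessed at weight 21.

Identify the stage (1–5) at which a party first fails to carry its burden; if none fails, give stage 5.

Stage 1 — burden on appellant; standard: proof excluding reasonable doubt (weight is at least 94).
    (a): 98 − 4 = 94 ≥ 94 [met]
    (b): 95 ≥ 94 [met]
  All elements met. The burden passes to the department.
Stage 2 — burden on department; standard: the preponderance of the evidence (weight is at least 51).
    (c): 78 − 26 = 52 ≥ 51 [met]
    (d): 90 − 36 = 54 ≥ 51 [met]
  Stage 2 is satisfied; the onus moves to the appellant.
Stage 3 — burden on appellant; standard: the preponderance of the evidence (weight is at least 51).
    (e): 70 − 17 = 53 ≥ 51 [met]
  The appellant carries Stage 3; the department now bears the burden.
Stage 4 — burden on department; standard: a production showing (weight is at least 10).
    (f): 36 − 30 = 6 < 10 [not met]
    (g): 32 − 23 = 9 < 10 [not met]
  Stage 4 not carried; the department fails its burden.
So the appellant prevails.

stage 4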